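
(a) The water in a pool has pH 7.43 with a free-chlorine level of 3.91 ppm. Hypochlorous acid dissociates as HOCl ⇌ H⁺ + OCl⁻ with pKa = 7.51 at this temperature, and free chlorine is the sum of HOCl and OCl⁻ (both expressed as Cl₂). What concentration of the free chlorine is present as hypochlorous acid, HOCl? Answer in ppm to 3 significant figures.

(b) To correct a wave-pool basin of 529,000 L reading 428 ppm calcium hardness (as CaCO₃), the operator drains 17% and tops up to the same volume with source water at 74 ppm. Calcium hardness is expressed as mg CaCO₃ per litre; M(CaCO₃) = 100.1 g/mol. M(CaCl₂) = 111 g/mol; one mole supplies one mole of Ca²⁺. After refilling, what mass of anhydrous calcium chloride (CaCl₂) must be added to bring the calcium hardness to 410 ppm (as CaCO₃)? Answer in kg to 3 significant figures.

(a) 2.13 ppm; (b) 24.7 kg

(a) [OCl⁻]/[HOCl] = 10^(pH − pKa) = 10^(7.43 − 7.51) = 10^-0.08 = 0.8318.
(a) Fraction as HOCl = 1 / (1 + 0.8318) = 0.5459.
(a) HOCl = 0.5459 × 3.91 ppm = 2.135 ppm.

(b) After draining 17% and refilling: 428 × 0.83 + 74 × 0.17 = 367.82 ppm.
(b) Deficit to target: 410 − 367.82 = 42.18 mg/L.
(b) As CaCO₃: 42.18 mg/L × 529,000 L = 22,310 g; ÷ 100.1 = 222.9 mol Ca²⁺.
(b) Mass: 222.9 × 111 = 24,740 g.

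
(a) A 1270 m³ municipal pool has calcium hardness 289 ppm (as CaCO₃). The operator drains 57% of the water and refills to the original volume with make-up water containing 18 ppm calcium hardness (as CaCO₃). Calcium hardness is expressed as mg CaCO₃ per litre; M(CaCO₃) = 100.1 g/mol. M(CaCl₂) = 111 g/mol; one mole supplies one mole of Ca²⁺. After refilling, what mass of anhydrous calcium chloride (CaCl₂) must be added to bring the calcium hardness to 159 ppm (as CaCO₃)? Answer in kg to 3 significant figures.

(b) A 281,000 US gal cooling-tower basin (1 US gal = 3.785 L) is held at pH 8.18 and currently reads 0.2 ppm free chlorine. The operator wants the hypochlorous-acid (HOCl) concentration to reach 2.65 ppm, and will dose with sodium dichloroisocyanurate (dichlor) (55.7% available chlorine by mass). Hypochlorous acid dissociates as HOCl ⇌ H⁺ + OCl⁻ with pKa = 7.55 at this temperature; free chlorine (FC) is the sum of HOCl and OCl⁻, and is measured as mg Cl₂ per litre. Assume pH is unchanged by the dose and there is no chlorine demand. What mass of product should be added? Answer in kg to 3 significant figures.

(a) Volume: 1270 m³ = 1,270,000 L.
(a) After draining 57% and refilling: 289 × 0.43 + 18 × 0.57 = 134.53 ppm.
(a) Deficit to target: 159 − 134.53 = 24.47 mg/L.
(a) As CaCO₃: 24.47 mg/L × 1,270,000 L = 31,080 g; ÷ 100.1 = 310.5 mol Ca²⁺.
(a) Mass: 310.5 × 111 = 34,460 g.

(b) Volume: 281,000 US gal × 3.785 L/gal = 1,063,585 L.
(b) [OCl⁻]/[HOCl] = 10^(pH − pKa) = 10^(8.18 − 7.55) = 4.266; fraction as HOCl = 1/(1 + 4.266) = 0.1899.
(b) Free chlorine required for 2.65 ppm HOCl: 2.65 / 0.1899 = 13.95 ppm.
(b) FC to add: 13.95 − 0.2 = 13.75 mg/L as Cl₂.
(b) Cl₂ equivalent: 13.75 mg/L × 1,063,585 L = 14,630 g.
(b) Product at 55.7% available Cl: 14,630 / 0.557 = 26,260 g.

(a) 34.5 kg; (b) 26.3 kg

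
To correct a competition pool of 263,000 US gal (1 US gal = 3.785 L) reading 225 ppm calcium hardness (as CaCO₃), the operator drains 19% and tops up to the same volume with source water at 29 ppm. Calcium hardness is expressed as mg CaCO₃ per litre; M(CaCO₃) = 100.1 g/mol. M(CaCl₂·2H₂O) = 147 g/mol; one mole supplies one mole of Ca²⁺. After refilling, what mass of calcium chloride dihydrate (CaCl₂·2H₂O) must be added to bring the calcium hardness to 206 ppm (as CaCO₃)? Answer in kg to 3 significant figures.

26.7 kg

Volume: 263,000 US gal × 3.785 L/gal = 995,455 L.
After draining 19% and refilling: 225 × 0.81 + 29 × 0.19 = 187.76 ppm.
Deficit to target: 206 − 187.76 = 18.24 mg/L.
As CaCO₃: 18.24 mg/L × 995,455 L = 18,160 g; ÷ 100.1 = 181.4 mol Ca²⁺.
Mass: 181.4 × 147 = 26,660 g.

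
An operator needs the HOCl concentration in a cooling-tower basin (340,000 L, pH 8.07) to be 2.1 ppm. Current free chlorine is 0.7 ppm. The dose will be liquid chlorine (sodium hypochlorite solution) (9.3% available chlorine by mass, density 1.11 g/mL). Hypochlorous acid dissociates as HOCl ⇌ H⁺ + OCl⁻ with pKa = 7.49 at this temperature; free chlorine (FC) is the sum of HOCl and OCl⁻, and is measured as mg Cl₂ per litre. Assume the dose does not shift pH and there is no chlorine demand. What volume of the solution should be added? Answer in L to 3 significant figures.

[OCl⁻]/[HOCl] = 10^(pH − pKa) = 10^(8.07 − 7.49) = 3.802; fraction as HOCl = 1/(1 + 3.802) = 0.2083.
Free chlorine required for 2.1 ppm HOCl: 2.1 / 0.2083 = 10.08 ppm.
FC to add: 10.08 − 0.7 = 9.384 mg/L as Cl₂.
Cl₂ equivalent: 9.384 mg/L × 340,000 L = 3191 g.
Product at 9.3% available Cl: 3191 / 0.093 = 34,310 g.
Volume: 34,310 g ÷ 1.11 g/mL = 30,910 mL.

30.9 L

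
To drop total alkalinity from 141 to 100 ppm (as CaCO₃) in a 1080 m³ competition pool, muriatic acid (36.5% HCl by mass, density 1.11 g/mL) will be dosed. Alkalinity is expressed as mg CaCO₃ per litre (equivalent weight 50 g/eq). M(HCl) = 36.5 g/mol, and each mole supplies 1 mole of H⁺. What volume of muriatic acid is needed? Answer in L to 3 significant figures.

79.8 L

Volume: 1080 m³ = 1,080,000 L.
Alkalinity to neutralize: (141 − 100) = 41 mg/L as CaCO₃ × 1,080,000 L = 44,280 g as CaCO₃.
Equivalents of H⁺ required: 44,280 ÷ 50 g/eq = 885.6 eq = 885.6 mol HCl.
Mass of HCl: 885.6 × 36.5 = 32,320 g.
Mass of 36.5% solution: 32,320 / 0.365 = 88,560 g.
Volume: 88,560 g ÷ 1.11 g/mL = 79,780 mL.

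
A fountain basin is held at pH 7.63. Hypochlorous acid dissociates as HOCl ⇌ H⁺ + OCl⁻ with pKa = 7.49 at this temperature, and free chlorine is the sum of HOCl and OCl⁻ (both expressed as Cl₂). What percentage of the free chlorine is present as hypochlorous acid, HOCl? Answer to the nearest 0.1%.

[OCl⁻]/[HOCl] = 10^(pH − pKa) = 10^(7.63 − 7.49) = 10^0.14 = 1.38.
Fraction as HOCl = 1 / (1 + 1.38) = 0.4201.

42.0%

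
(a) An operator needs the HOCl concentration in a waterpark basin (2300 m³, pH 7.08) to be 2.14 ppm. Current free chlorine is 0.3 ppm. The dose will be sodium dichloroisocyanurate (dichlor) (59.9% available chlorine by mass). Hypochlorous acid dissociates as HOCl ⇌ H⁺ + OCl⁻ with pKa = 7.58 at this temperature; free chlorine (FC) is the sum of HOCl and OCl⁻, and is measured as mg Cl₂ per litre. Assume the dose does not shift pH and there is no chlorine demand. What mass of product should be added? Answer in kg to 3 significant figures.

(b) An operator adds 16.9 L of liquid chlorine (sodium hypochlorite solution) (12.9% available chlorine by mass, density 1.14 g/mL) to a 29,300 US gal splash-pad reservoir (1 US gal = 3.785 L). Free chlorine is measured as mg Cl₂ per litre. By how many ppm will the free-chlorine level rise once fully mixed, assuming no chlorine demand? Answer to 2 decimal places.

(a) 9.66 kg; (b) 22.41 ppm

(a) Volume: 2300 m³ = 2,300,000 L.
(a) [OCl⁻]/[HOCl] = 10^(pH − pKa) = 10^(7.08 − 7.58) = 0.3162; fraction as HOCl = 1/(1 + 0.3162) = 0.7597.
(a) Free chlorine required for 2.14 ppm HOCl: 2.14 / 0.7597 = 2.817 ppm.
(a) FC to add: 2.817 − 0.3 = 2.517 mg/L as Cl₂.
(a) Cl₂ equivalent: 2.517 mg/L × 2,300,000 L = 5788 g.
(a) Product at 59.9% available Cl: 5788 / 0.599 = 9664 g.

(b) Volume: 29,300 US gal × 3.785 L/gal = 110,900 L.
(b) Mass of solution: 16.9 L × 1000 mL/L × 1.14 g/mL = 19,270 g.
(b) Available chlorine delivered: 19,270 g × 0.129 = 2485 g as Cl₂.
(b) Concentration rise: 2485 g / 110,900 L = 22.41 mg/L = 22.41 ppm.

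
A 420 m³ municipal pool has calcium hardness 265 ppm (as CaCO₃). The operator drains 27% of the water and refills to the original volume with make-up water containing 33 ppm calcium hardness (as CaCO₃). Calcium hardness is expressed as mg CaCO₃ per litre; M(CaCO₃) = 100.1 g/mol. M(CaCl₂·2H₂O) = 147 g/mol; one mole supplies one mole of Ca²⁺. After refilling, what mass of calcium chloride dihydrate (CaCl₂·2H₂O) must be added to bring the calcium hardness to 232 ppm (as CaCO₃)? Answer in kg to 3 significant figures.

18.3 kg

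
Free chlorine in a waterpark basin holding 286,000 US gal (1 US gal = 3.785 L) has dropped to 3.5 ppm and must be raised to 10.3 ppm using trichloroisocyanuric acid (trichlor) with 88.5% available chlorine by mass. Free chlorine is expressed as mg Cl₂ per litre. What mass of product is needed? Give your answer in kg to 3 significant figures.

Volume: 286,000 US gal × 3.785 L/gal = 1,082,510 L.
Chlorine deficit: 10.3 − 3.5 = 6.8 ppm = 6.8 mg/L as Cl₂.
Cl₂ equivalent needed: 6.8 mg/L × 1,082,510 L = 7,361,000 mg = 7361 g.
Product at 88.5% available chlorine: 7361 / 0.885 = 8318 g.

8.32 kg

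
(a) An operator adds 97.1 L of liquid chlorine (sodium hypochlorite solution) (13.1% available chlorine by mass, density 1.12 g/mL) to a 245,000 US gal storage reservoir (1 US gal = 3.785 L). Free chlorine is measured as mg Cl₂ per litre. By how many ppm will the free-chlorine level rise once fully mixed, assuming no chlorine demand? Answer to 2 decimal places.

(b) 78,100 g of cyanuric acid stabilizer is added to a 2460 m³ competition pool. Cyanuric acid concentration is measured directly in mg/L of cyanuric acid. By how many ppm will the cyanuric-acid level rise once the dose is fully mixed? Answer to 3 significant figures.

(a) 15.36 ppm; (b) 31.7 ppm

(a) Volume: 245,000 US gal × 3.785 L/gal = 927,325 L.
(a) Mass of solution: 97.1 L × 1000 mL/L × 1.12 g/mL = 108,800 g.
(a) Available chlorine delivered: 108,800 g × 0.131 = 14,250 g as Cl₂.
(a) Concentration rise: 14,250 g / 927,325 L = 15.36 mg/L = 15.36 ppm.

(b) Volume: 2460 m³ = 2,460,000 L.
(b) Rise: 78,100 g / 2,460,000 L × 1000 = 31.75 mg/L.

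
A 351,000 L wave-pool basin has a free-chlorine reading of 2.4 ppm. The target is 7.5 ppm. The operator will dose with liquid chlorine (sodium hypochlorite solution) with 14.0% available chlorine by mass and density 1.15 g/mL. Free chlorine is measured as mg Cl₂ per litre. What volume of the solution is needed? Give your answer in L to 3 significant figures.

Chlorine deficit: 7.5 − 2.4 = 5.1 ppm = 5.1 mg/L as Cl₂.
Cl₂ equivalent needed: 5.1 mg/L × 351,000 L = 1,790,000 mg = 1790 g.
Product at 14.0% available chlorine: 1790 / 0.14 = 12,790 g.
Volume at density 1.15 g/mL: 12,790 g ÷ 1.15 g/mL = 11,120 mL.

11.1 L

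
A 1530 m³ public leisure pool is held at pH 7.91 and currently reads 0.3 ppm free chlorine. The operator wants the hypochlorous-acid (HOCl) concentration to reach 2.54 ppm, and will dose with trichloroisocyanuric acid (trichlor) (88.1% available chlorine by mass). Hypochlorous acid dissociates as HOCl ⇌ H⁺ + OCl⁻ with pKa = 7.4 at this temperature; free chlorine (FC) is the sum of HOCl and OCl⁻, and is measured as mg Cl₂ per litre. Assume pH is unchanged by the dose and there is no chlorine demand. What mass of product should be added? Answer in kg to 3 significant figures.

18.2 kg

Volume: 1530 m³ = 1,530,000 L.
[OCl⁻]/[HOCl] = 10^(pH − pKa) = 10^(7.91 − 7.4) = 3.236; fraction as HOCl = 1/(1 + 3.236) = 0.2361.
Free chlorine required for 2.54 ppm HOCl: 2.54 / 0.2361 = 10.76 ppm.
FC to add: 10.76 − 0.3 = 10.46 mg/L as Cl₂.
Cl₂ equivalent: 10.46 mg/L × 1,530,000 L = 16,000 g.
Product at 88.1% available Cl: 16,000 / 0.881 = 18,160 g.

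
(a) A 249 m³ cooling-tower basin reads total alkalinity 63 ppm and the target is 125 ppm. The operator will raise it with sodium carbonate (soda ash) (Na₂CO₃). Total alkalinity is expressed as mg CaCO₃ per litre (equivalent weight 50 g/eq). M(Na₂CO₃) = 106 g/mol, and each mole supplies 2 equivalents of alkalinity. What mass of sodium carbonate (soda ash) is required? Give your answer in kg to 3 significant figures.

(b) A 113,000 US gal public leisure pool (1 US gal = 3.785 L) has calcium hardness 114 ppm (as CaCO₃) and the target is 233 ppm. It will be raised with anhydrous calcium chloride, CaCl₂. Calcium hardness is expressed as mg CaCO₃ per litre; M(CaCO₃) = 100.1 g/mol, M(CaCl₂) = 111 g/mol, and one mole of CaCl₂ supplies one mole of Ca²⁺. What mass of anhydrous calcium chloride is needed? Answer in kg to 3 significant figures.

(a) 16.4 kg; (b) 56.4 kg

(a) Volume: 249 m³ = 249,000 L.
(a) Alkalinity to add: (125 − 63) = 62 mg/L as CaCO₃ × 249,000 L = 15,440 g as CaCO₃.
(a) Equivalents: 15,440 g ÷ 50 g/eq = 308.8 eq.
(a) Each mole of Na₂CO₃ supplies 2 eq, so 308.8 / 2 = 154.4 mol.
(a) Mass: 154.4 mol × 106 g/mol = 16,360 g.

(b) Volume: 113,000 US gal × 3.785 L/gal = 427,705 L.
(b) Hardness to add: (233 − 114) = 119 mg/L as CaCO₃ × 427,705 L = 50,900 g as CaCO₃.
(b) Moles of Ca²⁺ (1 mol Ca²⁺ ≡ 1 mol CaCO₃): 50,900 / 100.1 g/mol = 508.5 mol.
(b) Mass of CaCl₂: 508.5 × 111 = 56,440 g.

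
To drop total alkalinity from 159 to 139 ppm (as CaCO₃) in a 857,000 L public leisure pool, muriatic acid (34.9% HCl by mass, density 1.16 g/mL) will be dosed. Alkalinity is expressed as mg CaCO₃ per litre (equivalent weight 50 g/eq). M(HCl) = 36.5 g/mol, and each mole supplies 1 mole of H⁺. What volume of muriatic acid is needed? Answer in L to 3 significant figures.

Alkalinity to neutralize: (159 − 139) = 20 mg/L as CaCO₃ × 857,000 L = 17,140 g as CaCO₃.
Equivalents of H⁺ required: 17,140 ÷ 50 g/eq = 342.8 eq = 342.8 mol HCl.
Mass of HCl: 342.8 × 36.5 = 12,510 g.
Mass of 34.9% solution: 12,510 / 0.349 = 35,850 g.
Volume: 35,850 g ÷ 1.16 g/mL = 30,910 mL.

30.9 L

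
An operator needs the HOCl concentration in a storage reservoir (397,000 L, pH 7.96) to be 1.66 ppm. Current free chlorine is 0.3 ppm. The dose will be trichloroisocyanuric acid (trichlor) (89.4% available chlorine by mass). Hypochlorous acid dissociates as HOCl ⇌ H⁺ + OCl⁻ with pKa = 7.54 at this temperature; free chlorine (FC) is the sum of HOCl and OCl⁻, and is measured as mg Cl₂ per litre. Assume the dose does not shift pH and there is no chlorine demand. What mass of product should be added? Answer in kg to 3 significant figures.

[OCl⁻]/[HOCl] = 10^(pH − pKa) = 10^(7.96 − 7.54) = 2.63; fraction as HOCl = 1/(1 + 2.63) = 0.2755.
Free chlorine required for 1.66 ppm HOCl: 1.66 / 0.2755 = 6.026 ppm.
FC to add: 6.026 − 0.3 = 5.726 mg/L as Cl₂.
Cl₂ equivalent: 5.726 mg/L × 397,000 L = 2273 g.
Product at 89.4% available Cl: 2273 / 0.894 = 2543 g.

2.54 kg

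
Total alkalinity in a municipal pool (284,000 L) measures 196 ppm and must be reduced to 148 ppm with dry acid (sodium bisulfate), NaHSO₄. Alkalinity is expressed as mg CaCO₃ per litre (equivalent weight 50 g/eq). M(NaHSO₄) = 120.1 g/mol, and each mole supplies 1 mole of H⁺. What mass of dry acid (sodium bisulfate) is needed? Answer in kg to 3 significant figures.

Alkalinity to neutralize: (196 − 148) = 48 mg/L as CaCO₃ × 284,000 L = 13,630 g as CaCO₃.
Equivalents of H⁺ required: 13,630 ÷ 50 g/eq = 272.6 eq = 272.6 mol NaHSO₄.
Mass of NaHSO₄: 272.6 × 120.1 = 32,740 g.

32.7 kg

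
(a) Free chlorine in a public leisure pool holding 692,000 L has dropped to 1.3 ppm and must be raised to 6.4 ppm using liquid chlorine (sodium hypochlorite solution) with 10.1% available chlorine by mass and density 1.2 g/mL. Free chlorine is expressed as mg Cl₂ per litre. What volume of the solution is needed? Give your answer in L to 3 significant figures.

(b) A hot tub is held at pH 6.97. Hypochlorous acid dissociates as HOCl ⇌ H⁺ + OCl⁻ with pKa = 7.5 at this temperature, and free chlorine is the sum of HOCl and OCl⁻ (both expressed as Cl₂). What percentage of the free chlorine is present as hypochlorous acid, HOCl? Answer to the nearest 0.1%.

(a) Chlorine deficit: 6.4 − 1.3 = 5.1 ppm = 5.1 mg/L as Cl₂.
(a) Cl₂ equivalent needed: 5.1 mg/L × 692,000 L = 3,529,000 mg = 3529 g.
(a) Product at 10.1% available chlorine: 3529 / 0.101 = 34,940 g.
(a) Volume at density 1.2 g/mL: 34,940 g ÷ 1.2 g/mL = 29,120 mL.

(b) [OCl⁻]/[HOCl] = 10^(pH − pKa) = 10^(6.97 − 7.5) = 10^-0.53 = 0.2951.
(b) Fraction as HOCl = 1 / (1 + 0.2951) = 0.7721.

(a) 29.1 L; (b) 77.2%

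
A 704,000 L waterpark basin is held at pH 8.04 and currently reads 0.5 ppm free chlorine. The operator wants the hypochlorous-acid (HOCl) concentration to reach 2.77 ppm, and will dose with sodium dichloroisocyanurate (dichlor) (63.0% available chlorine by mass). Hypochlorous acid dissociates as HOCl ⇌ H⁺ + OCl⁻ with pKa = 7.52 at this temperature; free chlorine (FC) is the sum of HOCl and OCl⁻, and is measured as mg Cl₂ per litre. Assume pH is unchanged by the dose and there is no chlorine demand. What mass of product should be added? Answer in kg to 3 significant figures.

12.8 kg

[OCl⁻]/[HOCl] = 10^(pH − pKa) = 10^(8.04 − 7.52) = 3.311; fraction as HOCl = 1/(1 + 3.311) = 0.2319.
Free chlorine required for 2.77 ppm HOCl: 2.77 / 0.2319 = 11.94 ppm.
FC to add: 11.94 − 0.5 = 11.44 mg/L as Cl₂.
Cl₂ equivalent: 11.44 mg/L × 704,000 L = 8055 g.
Product at 63.0% available Cl: 8055 / 0.63 = 12,790 g.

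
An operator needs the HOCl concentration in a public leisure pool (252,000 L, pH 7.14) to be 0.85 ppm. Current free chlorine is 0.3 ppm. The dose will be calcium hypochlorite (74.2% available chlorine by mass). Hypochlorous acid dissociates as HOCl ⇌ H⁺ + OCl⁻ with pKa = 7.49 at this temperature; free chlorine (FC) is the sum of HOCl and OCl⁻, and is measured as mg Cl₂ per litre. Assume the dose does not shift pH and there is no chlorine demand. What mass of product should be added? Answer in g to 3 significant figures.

316 g

[OCl⁻]/[HOCl] = 10^(pH − pKa) = 10^(7.14 − 7.49) = 0.4467; fraction as HOCl = 1/(1 + 0.4467) = 0.6912.
Free chlorine required for 0.85 ppm HOCl: 0.85 / 0.6912 = 1.23 ppm.
FC to add: 1.23 − 0.3 = 0.9297 mg/L as Cl₂.
Cl₂ equivalent: 0.9297 mg/L × 252,000 L = 234.3 g.
Product at 74.2% available Cl: 234.3 / 0.742 = 315.7 g.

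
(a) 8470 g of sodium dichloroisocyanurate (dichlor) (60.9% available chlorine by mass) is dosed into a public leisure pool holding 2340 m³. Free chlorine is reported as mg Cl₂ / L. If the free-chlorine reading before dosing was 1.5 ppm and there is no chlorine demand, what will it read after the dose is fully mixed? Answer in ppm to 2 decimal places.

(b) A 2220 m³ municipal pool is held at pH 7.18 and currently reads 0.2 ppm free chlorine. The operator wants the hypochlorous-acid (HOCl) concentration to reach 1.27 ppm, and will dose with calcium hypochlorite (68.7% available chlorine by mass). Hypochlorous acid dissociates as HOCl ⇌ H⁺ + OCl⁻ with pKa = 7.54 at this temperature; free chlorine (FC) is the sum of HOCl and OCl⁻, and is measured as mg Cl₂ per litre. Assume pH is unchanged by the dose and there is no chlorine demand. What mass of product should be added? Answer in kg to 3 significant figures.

(a) Volume: 2340 m³ = 2,340,000 L.
(a) Available chlorine delivered: 8470 g × 0.609 = 5158 g as Cl₂.
(a) Concentration rise: 5158 g / 2,340,000 L = 2.204 mg/L = 2.20 ppm.
(a) Final FC: 1.5 + 2.20 = 3.70 ppm.

(b) Volume: 2220 m³ = 2,220,000 L.
(b) [OCl⁻]/[HOCl] = 10^(pH − pKa) = 10^(7.18 − 7.54) = 0.4365; fraction as HOCl = 1/(1 + 0.4365) = 0.6961.
(b) Free chlorine required for 1.27 ppm HOCl: 1.27 / 0.6961 = 1.824 ppm.
(b) FC to add: 1.824 − 0.2 = 1.624 mg/L as Cl₂.
(b) Cl₂ equivalent: 1.624 mg/L × 2,220,000 L = 3606 g.
(b) Product at 68.7% available Cl: 3606 / 0.687 = 5249 g.

(a) 3.70 ppm; (b) 5.25 kg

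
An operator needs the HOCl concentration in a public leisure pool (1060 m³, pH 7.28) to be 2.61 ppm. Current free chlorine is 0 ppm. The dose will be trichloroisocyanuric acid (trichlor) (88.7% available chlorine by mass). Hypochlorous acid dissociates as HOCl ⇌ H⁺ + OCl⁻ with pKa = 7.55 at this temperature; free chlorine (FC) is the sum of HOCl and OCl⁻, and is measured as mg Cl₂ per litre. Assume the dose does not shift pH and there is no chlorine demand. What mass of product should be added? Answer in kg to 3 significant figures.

Volume: 1060 m³ = 1,060,000 L.
[OCl⁻]/[HOCl] = 10^(pH − pKa) = 10^(7.28 − 7.55) = 0.537; fraction as HOCl = 1/(1 + 0.537) = 0.6506.
Free chlorine required for 2.61 ppm HOCl: 2.61 / 0.6506 = 4.012 ppm.
FC to add: 4.012 − 0 = 4.012 mg/L as Cl₂.
Cl₂ equivalent: 4.012 mg/L × 1,060,000 L = 4252 g.
Product at 88.7% available Cl: 4252 / 0.887 = 4794 g.

4.79 kg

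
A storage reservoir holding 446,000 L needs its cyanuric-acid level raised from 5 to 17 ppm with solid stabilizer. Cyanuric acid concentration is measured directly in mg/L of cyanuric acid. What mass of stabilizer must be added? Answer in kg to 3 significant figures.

CYA to add: (17 − 5) = 12 mg/L × 446,000 L = 5352 g cyanuric acid.

5.35 kg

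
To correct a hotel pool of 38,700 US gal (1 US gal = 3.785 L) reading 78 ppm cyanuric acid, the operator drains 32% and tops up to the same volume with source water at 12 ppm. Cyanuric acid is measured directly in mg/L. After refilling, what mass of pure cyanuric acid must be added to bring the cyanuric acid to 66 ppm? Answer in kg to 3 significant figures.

1.34 kg

Volume: 38,700 US gal × 3.785 L/gal = 146,480 L.
After draining 32% and refilling: 78 × 0.68 + 12 × 0.32 = 56.88 ppm.
Deficit to target: 66 − 56.88 = 9.12 mg/L.
Mass: 9.12 mg/L × 146,480 L = 1336 g cyanuric acid.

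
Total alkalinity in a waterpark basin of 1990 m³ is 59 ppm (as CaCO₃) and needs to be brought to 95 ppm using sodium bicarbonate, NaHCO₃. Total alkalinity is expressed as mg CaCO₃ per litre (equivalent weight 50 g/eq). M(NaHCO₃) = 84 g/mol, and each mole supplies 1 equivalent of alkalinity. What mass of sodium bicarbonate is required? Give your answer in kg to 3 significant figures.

120 kg

Volume: 1990 m³ = 1,990,000 L.
Alkalinity to add: (95 − 59) = 36 mg/L as CaCO₃ × 1,990,000 L = 71,640 g as CaCO₃.
Equivalents: 71,640 g ÷ 50 g/eq = 1433 eq.
NaHCO₃ supplies 1 eq per mole → 1433 mol.
Mass: 1433 mol × 84 g/mol = 120,400 g.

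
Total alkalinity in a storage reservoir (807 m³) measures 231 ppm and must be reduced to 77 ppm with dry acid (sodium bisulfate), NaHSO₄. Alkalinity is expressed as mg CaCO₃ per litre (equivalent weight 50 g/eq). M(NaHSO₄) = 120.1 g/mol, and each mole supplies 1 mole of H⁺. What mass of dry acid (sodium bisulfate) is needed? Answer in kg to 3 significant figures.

Volume: 807 m³ = 807,000 L.
Alkalinity to neutralize: (231 − 77) = 154 mg/L as CaCO₃ × 807,000 L = 124,300 g as CaCO₃.
Equivalents of H⁺ required: 124,300 ÷ 50 g/eq = 2486 eq = 2486 mol NaHSO₄.
Mass of NaHSO₄: 2486 × 120.1 = 298,500 g.

299 kg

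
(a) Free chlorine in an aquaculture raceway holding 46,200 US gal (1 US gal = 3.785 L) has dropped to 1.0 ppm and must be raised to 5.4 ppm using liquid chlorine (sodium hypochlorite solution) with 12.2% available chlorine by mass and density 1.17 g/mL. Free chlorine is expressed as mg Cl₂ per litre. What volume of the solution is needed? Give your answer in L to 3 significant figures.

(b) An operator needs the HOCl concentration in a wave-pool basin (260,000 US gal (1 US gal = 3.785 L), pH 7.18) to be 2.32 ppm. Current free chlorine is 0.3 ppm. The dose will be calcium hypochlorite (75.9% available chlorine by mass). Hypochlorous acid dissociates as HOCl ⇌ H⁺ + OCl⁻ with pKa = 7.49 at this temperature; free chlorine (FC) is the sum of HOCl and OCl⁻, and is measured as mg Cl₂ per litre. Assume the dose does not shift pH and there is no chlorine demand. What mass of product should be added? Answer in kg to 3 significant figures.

(a) Volume: 46,200 US gal × 3.785 L/gal = 174,867 L.
(a) Chlorine deficit: 5.4 − 1.0 = 4.4 ppm = 4.4 mg/L as Cl₂.
(a) Cl₂ equivalent needed: 4.4 mg/L × 174,867 L = 769,400 mg = 769.4 g.
(a) Product at 12.2% available chlorine: 769.4 / 0.122 = 6307 g.
(a) Volume at density 1.17 g/mL: 6307 g ÷ 1.17 g/mL = 5390 mL.

(b) Volume: 260,000 US gal × 3.785 L/gal = 984,100 L.
(b) [OCl⁻]/[HOCl] = 10^(pH − pKa) = 10^(7.18 − 7.49) = 0.4898; fraction as HOCl = 1/(1 + 0.4898) = 0.6712.
(b) Free chlorine required for 2.32 ppm HOCl: 2.32 / 0.6712 = 3.456 ppm.
(b) FC to add: 3.456 − 0.3 = 3.156 mg/L as Cl₂.
(b) Cl₂ equivalent: 3.156 mg/L × 984,100 L = 3106 g.
(b) Product at 75.9% available Cl: 3106 / 0.759 = 4092 g.

(a) 5.39 L; (b) 4.09 kg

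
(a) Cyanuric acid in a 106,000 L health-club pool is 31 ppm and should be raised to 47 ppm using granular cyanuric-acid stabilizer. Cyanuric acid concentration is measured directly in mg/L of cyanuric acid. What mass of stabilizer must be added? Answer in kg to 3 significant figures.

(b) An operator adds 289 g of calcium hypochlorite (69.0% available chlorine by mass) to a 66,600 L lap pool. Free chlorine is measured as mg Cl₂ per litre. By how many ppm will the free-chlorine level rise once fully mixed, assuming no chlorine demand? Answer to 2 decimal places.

(a) CYA to add: (47 − 31) = 16 mg/L × 106,000 L = 1696 g cyanuric acid.

(b) Available chlorine delivered: 289 g × 0.69 = 199.4 g as Cl₂.
(b) Concentration rise: 199.4 g / 66,600 L = 2.994 mg/L = 2.99 ppm.

(a) 1.70 kg; (b) 2.99 ppm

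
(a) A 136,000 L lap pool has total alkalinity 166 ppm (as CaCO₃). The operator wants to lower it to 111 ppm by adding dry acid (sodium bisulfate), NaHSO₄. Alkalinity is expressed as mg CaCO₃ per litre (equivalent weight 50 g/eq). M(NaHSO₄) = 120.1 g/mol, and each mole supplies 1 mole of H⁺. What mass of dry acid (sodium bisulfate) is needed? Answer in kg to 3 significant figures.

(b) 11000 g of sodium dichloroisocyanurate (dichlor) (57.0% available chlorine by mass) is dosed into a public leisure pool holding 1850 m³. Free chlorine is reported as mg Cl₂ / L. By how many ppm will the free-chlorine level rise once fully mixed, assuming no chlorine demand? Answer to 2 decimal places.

(a) 18.0 kg; (b) 3.39 ppm

(a) Alkalinity to neutralize: (166 − 111) = 55 mg/L as CaCO₃ × 136,000 L = 7480 g as CaCO₃.
(a) Equivalents of H⁺ required: 7480 ÷ 50 g/eq = 149.6 eq = 149.6 mol NaHSO₄.
(a) Mass of NaHSO₄: 149.6 × 120.1 = 17,970 g.

(b) Volume: 1850 m³ = 1,850,000 L.
(b) Available chlorine delivered: 11,000 g × 0.57 = 6270 g as Cl₂.
(b) Concentration rise: 6270 g / 1,850,000 L = 3.389 mg/L = 3.39 ppm.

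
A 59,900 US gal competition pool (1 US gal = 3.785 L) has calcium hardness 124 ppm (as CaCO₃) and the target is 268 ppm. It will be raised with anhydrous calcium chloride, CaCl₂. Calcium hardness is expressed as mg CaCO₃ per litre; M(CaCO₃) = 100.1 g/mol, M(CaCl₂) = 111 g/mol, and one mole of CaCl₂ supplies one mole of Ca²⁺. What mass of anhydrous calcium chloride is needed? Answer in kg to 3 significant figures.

36.2 kg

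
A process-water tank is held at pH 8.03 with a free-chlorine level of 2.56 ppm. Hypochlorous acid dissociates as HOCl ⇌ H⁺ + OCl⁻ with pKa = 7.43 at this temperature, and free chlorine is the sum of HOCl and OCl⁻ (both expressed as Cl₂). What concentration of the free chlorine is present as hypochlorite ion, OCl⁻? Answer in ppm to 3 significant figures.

[OCl⁻]/[HOCl] = 10^(pH − pKa) = 10^(8.03 − 7.43) = 10^0.60 = 3.981.
Fraction as HOCl = 1 / (1 + 3.981) = 0.2008.
OCl⁻ = (1 − 0.2008) × 2.56 ppm = 2.046 ppm.

2.05 ppm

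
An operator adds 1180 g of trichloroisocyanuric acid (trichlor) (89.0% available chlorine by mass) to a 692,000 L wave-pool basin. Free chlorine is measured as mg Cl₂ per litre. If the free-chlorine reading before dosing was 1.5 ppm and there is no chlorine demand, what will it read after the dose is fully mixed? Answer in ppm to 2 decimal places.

3.02 ppm

Available chlorine delivered: 1180 g × 0.89 = 1050 g as Cl₂.
Concentration rise: 1050 g / 692,000 L = 1.518 mg/L = 1.52 ppm.
Final FC: 1.5 + 1.52 = 3.02 ppm.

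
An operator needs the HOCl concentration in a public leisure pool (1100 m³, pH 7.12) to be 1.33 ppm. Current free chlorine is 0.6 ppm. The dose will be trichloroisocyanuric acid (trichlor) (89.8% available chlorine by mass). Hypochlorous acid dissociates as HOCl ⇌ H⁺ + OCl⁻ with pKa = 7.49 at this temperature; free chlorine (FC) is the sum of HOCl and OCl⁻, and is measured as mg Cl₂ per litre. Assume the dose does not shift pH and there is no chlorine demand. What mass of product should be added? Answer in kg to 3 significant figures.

Volume: 1100 m³ = 1,100,000 L.
[OCl⁻]/[HOCl] = 10^(pH − pKa) = 10^(7.12 − 7.49) = 0.4266; fraction as HOCl = 1/(1 + 0.4266) = 0.701.
Free chlorine required for 1.33 ppm HOCl: 1.33 / 0.701 = 1.897 ppm.
FC to add: 1.897 − 0.6 = 1.297 mg/L as Cl₂.
Cl₂ equivalent: 1.297 mg/L × 1,100,000 L = 1427 g.
Product at 89.8% available Cl: 1427 / 0.898 = 1589 g.

1.59 kg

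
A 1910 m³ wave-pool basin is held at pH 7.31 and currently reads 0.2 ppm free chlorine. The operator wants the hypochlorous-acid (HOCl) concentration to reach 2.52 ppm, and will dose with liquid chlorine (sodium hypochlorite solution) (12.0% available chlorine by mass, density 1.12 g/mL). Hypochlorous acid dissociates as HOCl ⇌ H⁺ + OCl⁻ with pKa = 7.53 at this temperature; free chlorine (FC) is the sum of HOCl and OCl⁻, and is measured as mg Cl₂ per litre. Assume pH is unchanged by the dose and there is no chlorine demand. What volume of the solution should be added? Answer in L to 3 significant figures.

Volume: 1910 m³ = 1,910,000 L.
[OCl⁻]/[HOCl] = 10^(pH − pKa) = 10^(7.31 − 7.53) = 0.6026; fraction as HOCl = 1/(1 + 0.6026) = 0.624.
Free chlorine required for 2.52 ppm HOCl: 2.52 / 0.624 = 4.038 ppm.
FC to add: 4.038 − 0.2 = 3.838 mg/L as Cl₂.
Cl₂ equivalent: 3.838 mg/L × 1,910,000 L = 7331 g.
Product at 12.0% available Cl: 7331 / 0.12 = 61,100 g.
Volume: 61,100 g ÷ 1.12 g/mL = 54,550 mL.

54.5 L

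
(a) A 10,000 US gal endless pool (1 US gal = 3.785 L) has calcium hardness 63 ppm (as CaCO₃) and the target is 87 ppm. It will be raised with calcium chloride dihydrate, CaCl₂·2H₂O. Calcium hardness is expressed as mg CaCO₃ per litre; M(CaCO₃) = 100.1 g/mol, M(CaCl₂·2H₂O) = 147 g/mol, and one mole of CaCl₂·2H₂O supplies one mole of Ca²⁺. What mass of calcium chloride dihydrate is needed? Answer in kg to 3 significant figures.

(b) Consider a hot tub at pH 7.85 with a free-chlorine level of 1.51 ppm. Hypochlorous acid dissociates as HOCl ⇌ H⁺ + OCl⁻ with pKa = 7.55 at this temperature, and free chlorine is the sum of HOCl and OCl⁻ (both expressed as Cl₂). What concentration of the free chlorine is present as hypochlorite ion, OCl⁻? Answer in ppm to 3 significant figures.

(a) Volume: 10,000 US gal × 3.785 L/gal = 37,850 L.
(a) Hardness to add: (87 − 63) = 24 mg/L as CaCO₃ × 37,850 L = 908.4 g as CaCO₃.
(a) Moles of Ca²⁺ (1 mol Ca²⁺ ≡ 1 mol CaCO₃): 908.4 / 100.1 g/mol = 9.075 mol.
(a) Mass of CaCl₂·2H₂O: 9.075 × 147 = 1334 g.

(b) [OCl⁻]/[HOCl] = 10^(pH − pKa) = 10^(7.85 − 7.55) = 10^0.30 = 1.995.
(b) Fraction as HOCl = 1 / (1 + 1.995) = 0.3339.
(b) OCl⁻ = (1 − 0.3339) × 1.51 ppm = 1.006 ppm.

(a) 1.33 kg; (b) 1.01 ppm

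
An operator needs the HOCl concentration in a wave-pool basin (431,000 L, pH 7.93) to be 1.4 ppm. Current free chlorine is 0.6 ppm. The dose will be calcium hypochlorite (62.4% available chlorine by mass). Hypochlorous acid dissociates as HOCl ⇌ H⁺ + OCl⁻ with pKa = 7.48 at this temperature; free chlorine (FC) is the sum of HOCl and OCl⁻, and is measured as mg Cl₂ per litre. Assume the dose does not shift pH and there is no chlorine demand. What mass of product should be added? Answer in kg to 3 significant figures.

[OCl⁻]/[HOCl] = 10^(pH − pKa) = 10^(7.93 − 7.48) = 2.818; fraction as HOCl = 1/(1 + 2.818) = 0.2619.
Free chlorine required for 1.4 ppm HOCl: 1.4 / 0.2619 = 5.346 ppm.
FC to add: 5.346 − 0.6 = 4.746 mg/L as Cl₂.
Cl₂ equivalent: 4.746 mg/L × 431,000 L = 2045 g.
Product at 62.4% available Cl: 2045 / 0.624 = 3278 g.

3.28 kg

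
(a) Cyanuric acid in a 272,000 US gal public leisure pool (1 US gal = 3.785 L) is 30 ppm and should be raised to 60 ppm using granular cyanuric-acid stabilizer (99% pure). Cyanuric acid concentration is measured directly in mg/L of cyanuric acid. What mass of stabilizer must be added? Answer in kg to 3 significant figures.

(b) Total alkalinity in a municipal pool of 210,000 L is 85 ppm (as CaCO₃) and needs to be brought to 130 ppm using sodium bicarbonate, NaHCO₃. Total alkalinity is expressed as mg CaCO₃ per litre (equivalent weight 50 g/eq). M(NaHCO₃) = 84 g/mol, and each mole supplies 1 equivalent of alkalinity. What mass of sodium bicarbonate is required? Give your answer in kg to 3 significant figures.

(a) Volume: 272,000 US gal × 3.785 L/gal = 1,029,520 L.
(a) CYA to add: (60 − 30) = 30 mg/L × 1,029,520 L = 30,890 g cyanuric acid.
(a) At 99% purity: 30,890 / 0.99 = 31,200 g product.

(b) Alkalinity to add: (130 − 85) = 45 mg/L as CaCO₃ × 210,000 L = 9450 g as CaCO₃.
(b) Equivalents: 9450 g ÷ 50 g/eq = 189 eq.
(b) NaHCO₃ supplies 1 eq per mole → 189 mol.
(b) Mass: 189 mol × 84 g/mol = 15,880 g.

(a) 31.2 kg; (b) 15.9 kg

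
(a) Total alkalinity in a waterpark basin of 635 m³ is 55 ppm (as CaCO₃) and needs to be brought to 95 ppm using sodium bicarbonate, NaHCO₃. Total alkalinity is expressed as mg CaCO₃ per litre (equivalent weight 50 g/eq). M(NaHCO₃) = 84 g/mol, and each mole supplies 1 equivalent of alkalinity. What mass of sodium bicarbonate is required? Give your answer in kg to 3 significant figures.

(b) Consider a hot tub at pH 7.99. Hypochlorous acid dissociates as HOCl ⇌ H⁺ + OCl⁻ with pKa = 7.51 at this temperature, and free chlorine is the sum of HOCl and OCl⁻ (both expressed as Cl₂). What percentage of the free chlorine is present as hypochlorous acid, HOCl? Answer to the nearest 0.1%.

(a) 42.7 kg; (b) 24.9%

(a) Volume: 635 m³ = 635,000 L.
(a) Alkalinity to add: (95 − 55) = 40 mg/L as CaCO₃ × 635,000 L = 25,400 g as CaCO₃.
(a) Equivalents: 25,400 g ÷ 50 g/eq = 508 eq.
(a) NaHCO₃ supplies 1 eq per mole → 508 mol.
(a) Mass: 508 mol × 84 g/mol = 42,670 g.

(b) [OCl⁻]/[HOCl] = 10^(pH − pKa) = 10^(7.99 − 7.51) = 10^0.48 = 3.02.
(b) Fraction as HOCl = 1 / (1 + 3.02) = 0.2488.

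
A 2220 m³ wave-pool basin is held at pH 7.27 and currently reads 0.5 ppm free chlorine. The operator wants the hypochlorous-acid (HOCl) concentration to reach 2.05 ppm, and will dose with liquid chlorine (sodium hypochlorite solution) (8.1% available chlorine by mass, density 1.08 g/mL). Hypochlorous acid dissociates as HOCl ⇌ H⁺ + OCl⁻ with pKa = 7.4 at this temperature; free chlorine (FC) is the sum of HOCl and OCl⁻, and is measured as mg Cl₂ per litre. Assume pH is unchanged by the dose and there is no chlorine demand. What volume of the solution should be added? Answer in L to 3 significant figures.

77.9 L

Volume: 2220 m³ = 2,220,000 L.
[OCl⁻]/[HOCl] = 10^(pH − pKa) = 10^(7.27 − 7.4) = 0.7413; fraction as HOCl = 1/(1 + 0.7413) = 0.5743.
Free chlorine required for 2.05 ppm HOCl: 2.05 / 0.5743 = 3.57 ppm.
FC to add: 3.57 − 0.5 = 3.07 mg/L as Cl₂.
Cl₂ equivalent: 3.07 mg/L × 2,220,000 L = 6815 g.
Product at 8.1% available Cl: 6815 / 0.081 = 84,130 g.
Volume: 84,130 g ÷ 1.08 g/mL = 77,900 mL.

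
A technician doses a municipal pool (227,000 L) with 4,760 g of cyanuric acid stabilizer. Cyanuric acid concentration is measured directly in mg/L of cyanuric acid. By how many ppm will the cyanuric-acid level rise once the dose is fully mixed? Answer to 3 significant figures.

21.0 ppm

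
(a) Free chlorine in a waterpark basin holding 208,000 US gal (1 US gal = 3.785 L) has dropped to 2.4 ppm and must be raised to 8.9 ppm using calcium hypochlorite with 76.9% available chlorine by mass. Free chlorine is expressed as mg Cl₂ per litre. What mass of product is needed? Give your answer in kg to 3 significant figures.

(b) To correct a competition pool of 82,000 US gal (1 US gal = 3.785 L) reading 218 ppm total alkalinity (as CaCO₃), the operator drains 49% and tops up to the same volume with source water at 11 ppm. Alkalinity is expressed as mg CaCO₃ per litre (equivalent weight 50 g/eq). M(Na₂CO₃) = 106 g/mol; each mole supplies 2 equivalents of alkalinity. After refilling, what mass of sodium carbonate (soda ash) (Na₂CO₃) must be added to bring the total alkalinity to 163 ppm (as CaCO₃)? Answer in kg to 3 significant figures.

(a) Volume: 208,000 US gal × 3.785 L/gal = 787,280 L.
(a) Chlorine deficit: 8.9 − 2.4 = 6.5 ppm = 6.5 mg/L as Cl₂.
(a) Cl₂ equivalent needed: 6.5 mg/L × 787,280 L = 5,117,000 mg = 5117 g.
(a) Product at 76.9% available chlorine: 5117 / 0.769 = 6655 g.

(b) Volume: 82,000 US gal × 3.785 L/gal = 310,370 L.
(b) After draining 49% and refilling: 218 × 0.51 + 11 × 0.49 = 116.57 ppm.
(b) Deficit to target: 163 − 116.57 = 46.43 mg/L.
(b) As CaCO₃: 46.43 mg/L × 310,370 L = 14,410 g; ÷ 50 g/eq ÷ 2 = 144.1 mol Na₂CO₃.
(b) Mass: 144.1 × 106 = 15,280 g.

(a) 6.65 kg; (b) 15.3 kg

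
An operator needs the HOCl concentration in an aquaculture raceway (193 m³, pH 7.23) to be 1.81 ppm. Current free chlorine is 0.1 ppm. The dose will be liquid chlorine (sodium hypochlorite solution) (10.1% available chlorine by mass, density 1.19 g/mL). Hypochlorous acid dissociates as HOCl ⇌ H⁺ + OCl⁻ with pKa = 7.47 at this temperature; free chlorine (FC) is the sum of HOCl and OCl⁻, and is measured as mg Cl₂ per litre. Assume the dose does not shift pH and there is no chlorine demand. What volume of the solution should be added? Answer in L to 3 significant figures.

4.42 L

Volume: 193 m³ = 193,000 L.
[OCl⁻]/[HOCl] = 10^(pH − pKa) = 10^(7.23 − 7.47) = 0.5754; fraction as HOCl = 1/(1 + 0.5754) = 0.6347.
Free chlorine required for 1.81 ppm HOCl: 1.81 / 0.6347 = 2.852 ppm.
FC to add: 2.852 − 0.1 = 2.752 mg/L as Cl₂.
Cl₂ equivalent: 2.752 mg/L × 193,000 L = 531 g.
Product at 10.1% available Cl: 531 / 0.101 = 5258 g.
Volume: 5258 g ÷ 1.19 g/mL = 4418 mL.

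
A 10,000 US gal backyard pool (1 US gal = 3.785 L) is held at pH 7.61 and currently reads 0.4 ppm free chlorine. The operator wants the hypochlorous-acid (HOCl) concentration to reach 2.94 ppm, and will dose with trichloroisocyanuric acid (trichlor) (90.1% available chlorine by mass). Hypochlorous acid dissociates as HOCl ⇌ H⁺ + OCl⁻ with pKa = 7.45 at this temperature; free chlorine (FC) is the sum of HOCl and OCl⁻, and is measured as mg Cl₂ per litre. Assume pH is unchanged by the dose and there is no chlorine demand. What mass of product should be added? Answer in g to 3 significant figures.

Volume: 10,000 US gal × 3.785 L/gal = 37,850 L.
[OCl⁻]/[HOCl] = 10^(pH − pKa) = 10^(7.61 − 7.45) = 1.445; fraction as HOCl = 1/(1 + 1.445) = 0.4089.
Free chlorine required for 2.94 ppm HOCl: 2.94 / 0.4089 = 7.19 ppm.
FC to add: 7.19 − 0.4 = 6.79 mg/L as Cl₂.
Cl₂ equivalent: 6.79 mg/L × 37,850 L = 257 g.
Product at 90.1% available Cl: 257 / 0.901 = 285.2 g.

285 g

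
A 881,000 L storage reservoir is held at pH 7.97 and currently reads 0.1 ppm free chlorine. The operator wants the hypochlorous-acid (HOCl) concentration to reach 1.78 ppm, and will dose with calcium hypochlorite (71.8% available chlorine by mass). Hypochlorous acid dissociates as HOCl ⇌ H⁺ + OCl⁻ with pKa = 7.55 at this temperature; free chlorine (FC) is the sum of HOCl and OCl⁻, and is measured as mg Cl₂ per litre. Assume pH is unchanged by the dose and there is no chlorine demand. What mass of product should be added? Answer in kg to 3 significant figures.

7.81 kg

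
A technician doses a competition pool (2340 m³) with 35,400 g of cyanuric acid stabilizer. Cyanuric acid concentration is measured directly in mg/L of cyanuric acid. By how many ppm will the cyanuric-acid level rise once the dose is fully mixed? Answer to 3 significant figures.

15.1 ppm

Volume: 2340 m³ = 2,340,000 L.
Rise: 35,400 g / 2,340,000 L × 1000 = 15.13 mg/L.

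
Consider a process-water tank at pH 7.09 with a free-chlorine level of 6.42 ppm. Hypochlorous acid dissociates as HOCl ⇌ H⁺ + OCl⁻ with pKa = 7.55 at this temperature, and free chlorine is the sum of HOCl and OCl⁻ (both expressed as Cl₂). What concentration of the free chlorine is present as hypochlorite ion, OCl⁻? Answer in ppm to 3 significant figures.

[OCl⁻]/[HOCl] = 10^(pH − pKa) = 10^(7.09 − 7.55) = 10^-0.46 = 0.3467.
Fraction as HOCl = 1 / (1 + 0.3467) = 0.7425.
OCl⁻ = (1 − 0.7425) × 6.42 ppm = 1.653 ppm.

1.65 ppm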